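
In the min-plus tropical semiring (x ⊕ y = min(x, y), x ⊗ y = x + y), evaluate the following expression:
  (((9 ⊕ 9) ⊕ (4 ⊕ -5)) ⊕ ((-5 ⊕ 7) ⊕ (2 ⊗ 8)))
(((9 ⊕ 9) ⊕ (4 ⊕ -5)) ⊕ ((-5 ⊕ 7) ⊕ (2 ⊗ 8))) = -5

Expand innermost to outermost. Recall ⊕ takes the minimum of its arguments and ⊗ takes their sum. Working out the expression (((9 ⊕ 9) ⊕ (4 ⊕ -5)) ⊕ ((-5 ⊕ 7) ⊕ (2 ⊗ 8))) gives -5.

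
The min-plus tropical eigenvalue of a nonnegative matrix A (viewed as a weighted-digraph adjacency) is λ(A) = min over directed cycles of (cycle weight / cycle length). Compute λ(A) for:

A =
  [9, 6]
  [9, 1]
λ(A) = 1

Enumerate directed cycles and compute their means (weight / length). Sample:
  cycle 0 → 0: weight = 9, length = 1, mean = 9/1 ≈ 9.000
  cycle 1 → 1: weight = 1, length = 1, mean = 1/1 ≈ 1.000
  cycle 0 → 1 → 0: weight = 15, length = 2, mean = 15/2 ≈ 7.500
  cycle 1 → 0 → 1: weight = 15, length = 2, mean = 15/2 ≈ 7.500
Minimum mean = 1.000, attained e.g. along the cycle 1 → 1 with weight 1 and length 1. So λ(A) = 1/1 = 1.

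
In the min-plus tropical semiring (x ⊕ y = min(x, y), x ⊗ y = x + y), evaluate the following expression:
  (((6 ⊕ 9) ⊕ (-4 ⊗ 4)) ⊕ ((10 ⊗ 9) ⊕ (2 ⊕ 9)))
(((6 ⊕ 9) ⊕ (-4 ⊗ 4)) ⊕ ((10 ⊗ 9) ⊕ (2 ⊕ 9))) = 0

Expand innermost to outermost. Recall ⊕ takes the minimum of its arguments and ⊗ takes their sum. Working out the expression (((6 ⊕ 9) ⊕ (-4 ⊗ 4)) ⊕ ((10 ⊗ 9) ⊕ (2 ⊕ 9))) gives 0.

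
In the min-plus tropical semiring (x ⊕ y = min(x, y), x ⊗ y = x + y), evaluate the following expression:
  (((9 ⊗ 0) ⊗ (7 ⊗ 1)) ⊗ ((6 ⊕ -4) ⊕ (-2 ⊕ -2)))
(((9 ⊗ 0) ⊗ (7 ⊗ 1)) ⊗ ((6 ⊕ -4) ⊕ (-2 ⊕ -2))) = 13

Expand innermost to outermost. Recall ⊕ takes the minimum of its arguments and ⊗ takes their sum. Working out the expression (((9 ⊗ 0) ⊗ (7 ⊗ 1)) ⊗ ((6 ⊕ -4) ⊕ (-2 ⊕ -2))) gives 13.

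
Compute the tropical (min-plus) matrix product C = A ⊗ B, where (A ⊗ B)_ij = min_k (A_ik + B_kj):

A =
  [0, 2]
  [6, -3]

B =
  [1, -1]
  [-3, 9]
A ⊗ B =
  [-1, -1]
  [-6, 5]

Apply the min-plus product entry-by-entry:
  C[0][0] = min over k of (A[0][0] + B[0][0] = 0 + 1 = 1, A[0][1] + B[1][0] = 2 + -3 = -1) = -1 (attained at k = 1)
  C[0][1] = min over k of (A[0][0] + B[0][1] = 0 + -1 = -1, A[0][1] + B[1][1] = 2 + 9 = 11) = -1 (attained at k = 0)
  C[1][0] = min over k of (A[1][0] + B[0][0] = 6 + 1 = 7, A[1][1] + B[1][0] = -3 + -3 = -6) = -6 (attained at k = 1)
  C[1][1] = min over k of (A[1][0] + B[0][1] = 6 + -1 = 5, A[1][1] + B[1][1] = -3 + 9 = 6) = 5 (attained at k = 0)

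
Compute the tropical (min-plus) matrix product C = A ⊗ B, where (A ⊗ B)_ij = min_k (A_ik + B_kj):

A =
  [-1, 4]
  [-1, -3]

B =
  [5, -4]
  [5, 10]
A ⊗ B =
  [4, -5]
  [2, -5]

Apply the min-plus product entry-by-entry:
  C[0][0] = min over k of (A[0][0] + B[0][0] = -1 + 5 = 4, A[0][1] + B[1][0] = 4 + 5 = 9) = 4 (attained at k = 0)
  C[0][1] = min over k of (A[0][0] + B[0][1] = -1 + -4 = -5, A[0][1] + B[1][1] = 4 + 10 = 14) = -5 (attained at k = 0)
  C[1][0] = min over k of (A[1][0] + B[0][0] = -1 + 5 = 4, A[1][1] + B[1][0] = -3 + 5 = 2) = 2 (attained at k = 1)
  C[1][1] = min over k of (A[1][0] + B[0][1] = -1 + -4 = -5, A[1][1] + B[1][1] = -3 + 10 = 7) = -5 (attained at k = 0)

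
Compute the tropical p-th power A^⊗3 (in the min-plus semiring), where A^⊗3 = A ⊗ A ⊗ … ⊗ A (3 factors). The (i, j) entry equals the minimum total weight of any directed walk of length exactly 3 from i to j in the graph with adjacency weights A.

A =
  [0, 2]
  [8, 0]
A^⊗3 =
  [0, 2]
  [8, 0]

Each entry (A^⊗3)_ij equals the minimum over all length-3 walks i = v_0 → v_1 → … → v_3 = j of Σ_t A[v_t][v_{t+1}]. For example, for (i, j) = (0, 1) we minimise over 4 possible intermediate vertex sequences; the minimum is 2, attained along the walk 0 → 0 → 0 → 1.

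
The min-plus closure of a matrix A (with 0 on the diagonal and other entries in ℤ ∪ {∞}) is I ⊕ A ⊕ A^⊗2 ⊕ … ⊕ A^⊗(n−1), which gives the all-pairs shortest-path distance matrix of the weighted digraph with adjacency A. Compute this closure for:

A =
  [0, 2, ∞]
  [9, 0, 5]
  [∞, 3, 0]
Closure =
  [0, 2, 7]
  [9, 0, 5]
  [12, 3, 0]

This is the Floyd-Warshall all-pairs shortest-path computation. For each intermediate vertex k = 0, 1, …, 2, update dist[i][j] ← min(dist[i][j], dist[i][k] + dist[k][j]). The final matrix gives, for each (i, j), the minimum total weight of any directed path from i to j (possibly empty when i = j).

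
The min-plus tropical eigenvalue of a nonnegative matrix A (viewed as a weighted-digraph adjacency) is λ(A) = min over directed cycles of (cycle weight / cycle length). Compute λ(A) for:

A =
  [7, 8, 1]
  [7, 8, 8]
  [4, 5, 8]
λ(A) = 5/2

Enumerate directed cycles and compute their means (weight / length). Sample:
  cycle 0 → 0: weight = 7, length = 1, mean = 7/1 ≈ 7.000
  cycle 1 → 1: weight = 8, length = 1, mean = 8/1 ≈ 8.000
  cycle 2 → 2: weight = 8, length = 1, mean = 8/1 ≈ 8.000
  cycle 0 → 1 → 0: weight = 15, length = 2, mean = 15/2 ≈ 7.500
  cycle 0 → 2 → 0: weight = 5, length = 2, mean = 5/2 ≈ 2.500
  cycle 1 → 0 → 1: weight = 15, length = 2, mean = 15/2 ≈ 7.500
Minimum mean = 2.500, attained e.g. along the cycle 0 → 2 → 0 with weight 5 and length 2. So λ(A) = 5/2 = 5/2.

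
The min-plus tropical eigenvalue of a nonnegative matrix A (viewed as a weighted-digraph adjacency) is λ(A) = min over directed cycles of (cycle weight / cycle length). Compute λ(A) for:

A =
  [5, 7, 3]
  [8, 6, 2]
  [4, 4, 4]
λ(A) = 3

Enumerate directed cycles and compute their means (weight / length). Sample:
  cycle 0 → 0: weight = 5, length = 1, mean = 5/1 ≈ 5.000
  cycle 1 → 1: weight = 6, length = 1, mean = 6/1 ≈ 6.000
  cycle 2 → 2: weight = 4, length = 1, mean = 4/1 ≈ 4.000
  cycle 0 → 1 → 0: weight = 15, length = 2, mean = 15/2 ≈ 7.500
  cycle 0 → 2 → 0: weight = 7, length = 2, mean = 7/2 ≈ 3.500
  cycle 1 → 0 → 1: weight = 15, length = 2, mean = 15/2 ≈ 7.500
Minimum mean = 3.000, attained e.g. along the cycle 1 → 2 → 1 with weight 6 and length 2. So λ(A) = 6/2 = 3.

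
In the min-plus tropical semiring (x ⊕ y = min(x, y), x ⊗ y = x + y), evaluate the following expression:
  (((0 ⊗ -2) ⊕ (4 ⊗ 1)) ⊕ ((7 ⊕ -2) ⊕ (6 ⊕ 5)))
(((0 ⊗ -2) ⊕ (4 ⊗ 1)) ⊕ ((7 ⊕ -2) ⊕ (6 ⊕ 5))) = -2

Expand innermost to outermost. Recall ⊕ takes the minimum of its arguments and ⊗ takes their sum. Working out the expression (((0 ⊗ -2) ⊕ (4 ⊗ 1)) ⊕ ((7 ⊕ -2) ⊕ (6 ⊕ 5))) gives -2.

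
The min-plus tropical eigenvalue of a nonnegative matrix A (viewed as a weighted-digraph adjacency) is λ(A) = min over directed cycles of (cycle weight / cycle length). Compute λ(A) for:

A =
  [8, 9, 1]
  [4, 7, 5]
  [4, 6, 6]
λ(A) = 5/2

Enumerate directed cycles and compute their means (weight / length). Sample:
  cycle 0 → 0: weight = 8, length = 1, mean = 8/1 ≈ 8.000
  cycle 1 → 1: weight = 7, length = 1, mean = 7/1 ≈ 7.000
  cycle 2 → 2: weight = 6, length = 1, mean = 6/1 ≈ 6.000
  cycle 0 → 1 → 0: weight = 13, length = 2, mean = 13/2 ≈ 6.500
  cycle 0 → 2 → 0: weight = 5, length = 2, mean = 5/2 ≈ 2.500
  cycle 1 → 0 → 1: weight = 13, length = 2, mean = 13/2 ≈ 6.500
Minimum mean = 2.500, attained e.g. along the cycle 0 → 2 → 0 with weight 5 and length 2. So λ(A) = 5/2 = 5/2.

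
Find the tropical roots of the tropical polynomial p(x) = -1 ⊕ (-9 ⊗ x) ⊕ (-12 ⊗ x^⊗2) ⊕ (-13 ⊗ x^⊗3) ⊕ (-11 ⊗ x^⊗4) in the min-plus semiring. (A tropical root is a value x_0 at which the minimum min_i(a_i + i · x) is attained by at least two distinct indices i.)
Roots: {-2, 1, 3, 8}

Each tropical root is a break point of the lower envelope of the lines y = a_i + i · x (there are 5 lines, with slopes 0, 1, ..., 4). Only the lines that attain the minimum somewhere contribute to roots; other lines are dominated. Here the surviving (envelope) indices are i = 4, i = 3, i = 2, i = 1, i = 0.
Intersections between consecutive envelope lines give the roots: for adjacent envelope indices i < j the intersection is x = (a_i − a_j) / (j − i). Reading off the sorted break points: {-2, 1, 3, 8}.
Verification: at each break x_0, at least two indices attain the minimum of min_i(a_i + i · x_0).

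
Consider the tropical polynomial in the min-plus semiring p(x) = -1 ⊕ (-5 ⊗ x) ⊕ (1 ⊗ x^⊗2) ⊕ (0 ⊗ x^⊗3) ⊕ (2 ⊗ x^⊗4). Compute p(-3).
p(-3) = -10

A tropical monomial a ⊗ x^⊗i evaluates to a + i · x. Evaluating each term at x = -3:
  Term 0 contributes -1 + 0 · -3 = -1
  Term 1 contributes -5 + 1 · -3 = -8
  Term 2 contributes 1 + 2 · -3 = -5
  Term 3 contributes 0 + 3 · -3 = -9
  Term 4 contributes 2 + 4 · -3 = -10
p(-3) = ⊕ of these = min[-1, -8, -5, -9, -10] = -10.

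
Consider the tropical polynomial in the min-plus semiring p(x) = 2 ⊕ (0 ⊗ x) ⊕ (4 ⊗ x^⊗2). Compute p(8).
p(8) = 2

A tropical monomial a ⊗ x^⊗i evaluates to a + i · x. Evaluating each term at x = 8:
  Term 0 contributes 2 + 0 · 8 = 2
  Term 1 contributes 0 + 1 · 8 = 8
  Term 2 contributes 4 + 2 · 8 = 20
p(8) = ⊕ of these = min[2, 8, 20] = 2.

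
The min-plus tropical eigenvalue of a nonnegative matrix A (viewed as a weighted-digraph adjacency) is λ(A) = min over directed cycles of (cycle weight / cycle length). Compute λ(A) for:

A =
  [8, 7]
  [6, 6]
λ(A) = 6

Enumerate directed cycles and compute their means (weight / length). Sample:
  cycle 0 → 0: weight = 8, length = 1, mean = 8/1 ≈ 8.000
  cycle 1 → 1: weight = 6, length = 1, mean = 6/1 ≈ 6.000
  cycle 0 → 1 → 0: weight = 13, length = 2, mean = 13/2 ≈ 6.500
  cycle 1 → 0 → 1: weight = 13, length = 2, mean = 13/2 ≈ 6.500
Minimum mean = 6.000, attained e.g. along the cycle 1 → 1 with weight 6 and length 1. So λ(A) = 6/1 = 6.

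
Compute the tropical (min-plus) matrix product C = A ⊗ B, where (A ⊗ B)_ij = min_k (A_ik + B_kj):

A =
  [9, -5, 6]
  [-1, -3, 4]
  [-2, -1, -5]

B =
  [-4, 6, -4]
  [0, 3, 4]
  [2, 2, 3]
A ⊗ B =
  [-5, -2, -1]
  [-5, 0, -5]
  [-6, -3, -6]

Apply the min-plus product entry-by-entry:
  C[0][0] = min over k of (A[0][0] + B[0][0] = 9 + -4 = 5, A[0][1] + B[1][0] = -5 + 0 = -5, A[0][2] + B[2][0] = 6 + 2 = 8) = -5 (attained at k = 1)
  C[0][1] = min over k of (A[0][0] + B[0][1] = 9 + 6 = 15, A[0][1] + B[1][1] = -5 + 3 = -2, A[0][2] + B[2][1] = 6 + 2 = 8) = -2 (attained at k = 1)
  C[0][2] = min over k of (A[0][0] + B[0][2] = 9 + -4 = 5, A[0][1] + B[1][2] = -5 + 4 = -1, A[0][2] + B[2][2] = 6 + 3 = 9) = -1 (attained at k = 1)
  C[1][0] = min over k of (A[1][0] + B[0][0] = -1 + -4 = -5, A[1][1] + B[1][0] = -3 + 0 = -3, A[1][2] + B[2][0] = 4 + 2 = 6) = -5 (attained at k = 0)
  C[1][1] = min over k of (A[1][0] + B[0][1] = -1 + 6 = 5, A[1][1] + B[1][1] = -3 + 3 = 0, A[1][2] + B[2][1] = 4 + 2 = 6) = 0 (attained at k = 1)
  C[1][2] = min over k of (A[1][0] + B[0][2] = -1 + -4 = -5, A[1][1] + B[1][2] = -3 + 4 = 1, A[1][2] + B[2][2] = 4 + 3 = 7) = -5 (attained at k = 0)
  C[2][0] = min over k of (A[2][0] + B[0][0] = -2 + -4 = -6, A[2][1] + B[1][0] = -1 + 0 = -1, A[2][2] + B[2][0] = -5 + 2 = -3) = -6 (attained at k = 0)
  C[2][1] = min over k of (A[2][0] + B[0][1] = -2 + 6 = 4, A[2][1] + B[1][1] = -1 + 3 = 2, A[2][2] + B[2][1] = -5 + 2 = -3) = -3 (attained at k = 2)
  C[2][2] = min over k of (A[2][0] + B[0][2] = -2 + -4 = -6, A[2][1] + B[1][2] = -1 + 4 = 3, A[2][2] + B[2][2] = -5 + 3 = -2) = -6 (attained at k = 0)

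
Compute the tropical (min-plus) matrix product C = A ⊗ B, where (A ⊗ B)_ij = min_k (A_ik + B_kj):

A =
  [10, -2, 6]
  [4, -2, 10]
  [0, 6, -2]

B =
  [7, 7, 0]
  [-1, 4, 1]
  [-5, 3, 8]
A ⊗ B =
  [-3, 2, -1]
  [-3, 2, -1]
  [-7, 1, 0]

Apply the min-plus product entry-by-entry:
  C[0][0] = min over k of (A[0][0] + B[0][0] = 10 + 7 = 17, A[0][1] + B[1][0] = -2 + -1 = -3, A[0][2] + B[2][0] = 6 + -5 = 1) = -3 (attained at k = 1)
  C[0][1] = min over k of (A[0][0] + B[0][1] = 10 + 7 = 17, A[0][1] + B[1][1] = -2 + 4 = 2, A[0][2] + B[2][1] = 6 + 3 = 9) = 2 (attained at k = 1)
  C[0][2] = min over k of (A[0][0] + B[0][2] = 10 + 0 = 10, A[0][1] + B[1][2] = -2 + 1 = -1, A[0][2] + B[2][2] = 6 + 8 = 14) = -1 (attained at k = 1)
  C[1][0] = min over k of (A[1][0] + B[0][0] = 4 + 7 = 11, A[1][1] + B[1][0] = -2 + -1 = -3, A[1][2] + B[2][0] = 10 + -5 = 5) = -3 (attained at k = 1)
  C[1][1] = min over k of (A[1][0] + B[0][1] = 4 + 7 = 11, A[1][1] + B[1][1] = -2 + 4 = 2, A[1][2] + B[2][1] = 10 + 3 = 13) = 2 (attained at k = 1)
  C[1][2] = min over k of (A[1][0] + B[0][2] = 4 + 0 = 4, A[1][1] + B[1][2] = -2 + 1 = -1, A[1][2] + B[2][2] = 10 + 8 = 18) = -1 (attained at k = 1)
  C[2][0] = min over k of (A[2][0] + B[0][0] = 0 + 7 = 7, A[2][1] + B[1][0] = 6 + -1 = 5, A[2][2] + B[2][0] = -2 + -5 = -7) = -7 (attained at k = 2)
  C[2][1] = min over k of (A[2][0] + B[0][1] = 0 + 7 = 7, A[2][1] + B[1][1] = 6 + 4 = 10, A[2][2] + B[2][1] = -2 + 3 = 1) = 1 (attained at k = 2)
  C[2][2] = min over k of (A[2][0] + B[0][2] = 0 + 0 = 0, A[2][1] + B[1][2] = 6 + 1 = 7, A[2][2] + B[2][2] = -2 + 8 = 6) = 0 (attained at k = 0)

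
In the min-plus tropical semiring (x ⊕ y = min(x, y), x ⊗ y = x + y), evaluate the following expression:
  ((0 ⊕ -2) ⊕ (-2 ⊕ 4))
((0 ⊕ -2) ⊕ (-2 ⊕ 4)) = -2

Expand innermost to outermost. Recall ⊕ takes the minimum of its arguments and ⊗ takes their sum. Working out the expression ((0 ⊕ -2) ⊕ (-2 ⊕ 4)) gives -2.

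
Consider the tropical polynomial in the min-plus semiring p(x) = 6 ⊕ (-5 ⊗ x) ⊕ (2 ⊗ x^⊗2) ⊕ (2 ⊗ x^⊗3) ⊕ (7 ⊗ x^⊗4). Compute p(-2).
p(-2) = -7

A tropical monomial a ⊗ x^⊗i evaluates to a + i · x. Evaluating each term at x = -2:
  Term 0 contributes 6 + 0 · -2 = 6
  Term 1 contributes -5 + 1 · -2 = -7
  Term 2 contributes 2 + 2 · -2 = -2
  Term 3 contributes 2 + 3 · -2 = -4
  Term 4 contributes 7 + 4 · -2 = -1
p(-2) = ⊕ of these = min[6, -7, -2, -4, -1] = -7.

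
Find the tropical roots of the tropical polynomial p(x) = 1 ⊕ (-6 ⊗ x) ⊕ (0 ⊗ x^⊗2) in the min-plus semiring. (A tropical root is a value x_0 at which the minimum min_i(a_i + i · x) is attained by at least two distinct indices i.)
Roots: {-6, 7}

Each tropical root is a break point of the lower envelope of the lines y = a_i + i · x (there are 3 lines, with slopes 0, 1, ..., 2). Only the lines that attain the minimum somewhere contribute to roots; other lines are dominated. Here the surviving (envelope) indices are i = 2, i = 1, i = 0.
Intersections between consecutive envelope lines give the roots: for adjacent envelope indices i < j the intersection is x = (a_i − a_j) / (j − i). Reading off the sorted break points: {-6, 7}.
Verification: at each break x_0, at least two indices attain the minimum of min_i(a_i + i · x_0).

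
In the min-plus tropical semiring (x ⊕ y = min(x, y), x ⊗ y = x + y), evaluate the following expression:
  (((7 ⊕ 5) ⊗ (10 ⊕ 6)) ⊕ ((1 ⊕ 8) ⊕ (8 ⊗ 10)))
(((7 ⊕ 5) ⊗ (10 ⊕ 6)) ⊕ ((1 ⊕ 8) ⊕ (8 ⊗ 10))) = 1

Expand innermost to outermost. Recall ⊕ takes the minimum of its arguments and ⊗ takes their sum. Working out the expression (((7 ⊕ 5) ⊗ (10 ⊕ 6)) ⊕ ((1 ⊕ 8) ⊕ (8 ⊗ 10))) gives 1.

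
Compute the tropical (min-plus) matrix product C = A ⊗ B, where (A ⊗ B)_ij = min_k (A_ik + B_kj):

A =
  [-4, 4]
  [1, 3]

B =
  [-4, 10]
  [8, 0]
A ⊗ B =
  [-8, 4]
  [-3, 3]

Apply the min-plus product entry-by-entry:
  C[0][0] = min over k of (A[0][0] + B[0][0] = -4 + -4 = -8, A[0][1] + B[1][0] = 4 + 8 = 12) = -8 (attained at k = 0)
  C[0][1] = min over k of (A[0][0] + B[0][1] = -4 + 10 = 6, A[0][1] + B[1][1] = 4 + 0 = 4) = 4 (attained at k = 1)
  C[1][0] = min over k of (A[1][0] + B[0][0] = 1 + -4 = -3, A[1][1] + B[1][0] = 3 + 8 = 11) = -3 (attained at k = 0)
  C[1][1] = min over k of (A[1][0] + B[0][1] = 1 + 10 = 11, A[1][1] + B[1][1] = 3 + 0 = 3) = 3 (attained at k = 1)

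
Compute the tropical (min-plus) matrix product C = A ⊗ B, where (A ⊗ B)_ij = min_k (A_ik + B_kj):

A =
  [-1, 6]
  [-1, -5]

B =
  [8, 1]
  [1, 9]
A ⊗ B =
  [7, 0]
  [-4, 0]

Apply the min-plus product entry-by-entry:
  C[0][0] = min over k of (A[0][0] + B[0][0] = -1 + 8 = 7, A[0][1] + B[1][0] = 6 + 1 = 7) = 7 (attained at k = 0)
  C[0][1] = min over k of (A[0][0] + B[0][1] = -1 + 1 = 0, A[0][1] + B[1][1] = 6 + 9 = 15) = 0 (attained at k = 0)
  C[1][0] = min over k of (A[1][0] + B[0][0] = -1 + 8 = 7, A[1][1] + B[1][0] = -5 + 1 = -4) = -4 (attained at k = 1)
  C[1][1] = min over k of (A[1][0] + B[0][1] = -1 + 1 = 0, A[1][1] + B[1][1] = -5 + 9 = 4) = 0 (attained at k = 0)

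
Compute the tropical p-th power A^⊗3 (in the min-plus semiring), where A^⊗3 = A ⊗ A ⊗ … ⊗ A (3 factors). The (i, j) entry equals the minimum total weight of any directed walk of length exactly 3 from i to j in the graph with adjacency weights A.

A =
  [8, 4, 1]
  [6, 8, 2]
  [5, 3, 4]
A^⊗3 =
  [10, 8, 6]
  [11, 9, 7]
  [10, 8, 9]

Each entry (A^⊗3)_ij equals the minimum over all length-3 walks i = v_0 → v_1 → … → v_3 = j of Σ_t A[v_t][v_{t+1}]. For example, for (i, j) = (0, 2) we minimise over 9 possible intermediate vertex sequences; the minimum is 6, attained along the walk 0 → 2 → 1 → 2.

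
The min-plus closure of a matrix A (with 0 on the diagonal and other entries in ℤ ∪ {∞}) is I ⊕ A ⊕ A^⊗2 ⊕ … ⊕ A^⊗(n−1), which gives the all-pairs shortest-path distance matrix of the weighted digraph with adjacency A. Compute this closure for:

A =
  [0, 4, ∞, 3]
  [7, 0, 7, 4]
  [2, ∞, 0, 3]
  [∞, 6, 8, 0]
Closure =
  [0, 4, 11, 3]
  [7, 0, 7, 4]
  [2, 6, 0, 3]
  [10, 6, 8, 0]

This is the Floyd-Warshall all-pairs shortest-path computation. For each intermediate vertex k = 0, 1, …, 3, update dist[i][j] ← min(dist[i][j], dist[i][k] + dist[k][j]). The final matrix gives, for each (i, j), the minimum total weight of any directed path from i to j (possibly empty when i = j).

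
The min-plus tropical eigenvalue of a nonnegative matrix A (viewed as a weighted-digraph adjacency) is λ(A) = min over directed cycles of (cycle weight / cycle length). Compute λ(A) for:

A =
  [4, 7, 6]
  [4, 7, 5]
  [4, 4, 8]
λ(A) = 4

Enumerate directed cycles and compute their means (weight / length). Sample:
  cycle 0 → 0: weight = 4, length = 1, mean = 4/1 ≈ 4.000
  cycle 1 → 1: weight = 7, length = 1, mean = 7/1 ≈ 7.000
  cycle 2 → 2: weight = 8, length = 1, mean = 8/1 ≈ 8.000
  cycle 0 → 1 → 0: weight = 11, length = 2, mean = 11/2 ≈ 5.500
  cycle 0 → 2 → 0: weight = 10, length = 2, mean = 10/2 ≈ 5.000
  cycle 1 → 0 → 1: weight = 11, length = 2, mean = 11/2 ≈ 5.500
Minimum mean = 4.000, attained e.g. along the cycle 0 → 0 with weight 4 and length 1. So λ(A) = 4/1 = 4.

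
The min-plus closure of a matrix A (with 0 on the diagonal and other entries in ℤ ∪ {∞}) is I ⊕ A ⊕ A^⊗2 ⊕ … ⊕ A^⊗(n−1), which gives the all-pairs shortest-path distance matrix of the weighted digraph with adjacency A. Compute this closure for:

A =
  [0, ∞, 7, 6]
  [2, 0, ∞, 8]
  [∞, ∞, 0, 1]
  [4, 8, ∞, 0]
Closure =
  [0, 14, 7, 6]
  [2, 0, 9, 8]
  [5, 9, 0, 1]
  [4, 8, 11, 0]

This is the Floyd-Warshall all-pairs shortest-path computation. For each intermediate vertex k = 0, 1, …, 3, update dist[i][j] ← min(dist[i][j], dist[i][k] + dist[k][j]). The final matrix gives, for each (i, j), the minimum total weight of any directed path from i to j (possibly empty when i = j).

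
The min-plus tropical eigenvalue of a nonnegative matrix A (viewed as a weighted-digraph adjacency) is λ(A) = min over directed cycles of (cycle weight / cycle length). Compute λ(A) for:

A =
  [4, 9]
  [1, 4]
λ(A) = 4

Enumerate directed cycles and compute their means (weight / length). Sample:
  cycle 0 → 0: weight = 4, length = 1, mean = 4/1 ≈ 4.000
  cycle 1 → 1: weight = 4, length = 1, mean = 4/1 ≈ 4.000
  cycle 0 → 1 → 0: weight = 10, length = 2, mean = 10/2 ≈ 5.000
  cycle 1 → 0 → 1: weight = 10, length = 2, mean = 10/2 ≈ 5.000
Minimum mean = 4.000, attained e.g. along the cycle 0 → 0 with weight 4 and length 1. So λ(A) = 4/1 = 4.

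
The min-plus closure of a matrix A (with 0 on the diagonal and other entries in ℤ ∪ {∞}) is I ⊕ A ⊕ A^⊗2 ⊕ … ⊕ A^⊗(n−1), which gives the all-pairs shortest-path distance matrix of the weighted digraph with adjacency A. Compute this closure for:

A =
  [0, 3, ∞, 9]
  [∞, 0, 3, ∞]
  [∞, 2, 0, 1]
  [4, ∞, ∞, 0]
Closure =
  [0, 3, 6, 7]
  [8, 0, 3, 4]
  [5, 2, 0, 1]
  [4, 7, 10, 0]

This is the Floyd-Warshall all-pairs shortest-path computation. For each intermediate vertex k = 0, 1, …, 3, update dist[i][j] ← min(dist[i][j], dist[i][k] + dist[k][j]). The final matrix gives, for each (i, j), the minimum total weight of any directed path from i to j (possibly empty when i = j).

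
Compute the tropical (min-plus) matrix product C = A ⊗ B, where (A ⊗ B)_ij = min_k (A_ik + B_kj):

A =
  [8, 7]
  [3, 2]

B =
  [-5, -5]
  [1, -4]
A ⊗ B =
  [3, 3]
  [-2, -2]

Apply the min-plus product entry-by-entry:
  C[0][0] = min over k of (A[0][0] + B[0][0] = 8 + -5 = 3, A[0][1] + B[1][0] = 7 + 1 = 8) = 3 (attained at k = 0)
  C[0][1] = min over k of (A[0][0] + B[0][1] = 8 + -5 = 3, A[0][1] + B[1][1] = 7 + -4 = 3) = 3 (attained at k = 0)
  C[1][0] = min over k of (A[1][0] + B[0][0] = 3 + -5 = -2, A[1][1] + B[1][0] = 2 + 1 = 3) = -2 (attained at k = 0)
  C[1][1] = min over k of (A[1][0] + B[0][1] = 3 + -5 = -2, A[1][1] + B[1][1] = 2 + -4 = -2) = -2 (attained at k = 0)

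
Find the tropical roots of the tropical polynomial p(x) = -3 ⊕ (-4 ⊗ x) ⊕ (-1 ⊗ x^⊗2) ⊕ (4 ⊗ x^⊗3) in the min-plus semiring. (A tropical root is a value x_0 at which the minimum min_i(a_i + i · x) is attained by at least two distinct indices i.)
Roots: {-5, -3, 1}

Each tropical root is a break point of the lower envelope of the lines y = a_i + i · x (there are 4 lines, with slopes 0, 1, ..., 3). Only the lines that attain the minimum somewhere contribute to roots; other lines are dominated. Here the surviving (envelope) indices are i = 3, i = 2, i = 1, i = 0.
Intersections between consecutive envelope lines give the roots: for adjacent envelope indices i < j the intersection is x = (a_i − a_j) / (j − i). Reading off the sorted break points: {-5, -3, 1}.
Verification: at each break x_0, at least two indices attain the minimum of min_i(a_i + i · x_0).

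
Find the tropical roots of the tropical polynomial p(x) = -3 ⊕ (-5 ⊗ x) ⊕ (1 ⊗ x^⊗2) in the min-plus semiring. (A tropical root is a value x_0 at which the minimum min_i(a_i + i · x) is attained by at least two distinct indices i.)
Roots: {-6, 2}

Each tropical root is a break point of the lower envelope of the lines y = a_i + i · x (there are 3 lines, with slopes 0, 1, ..., 2). Only the lines that attain the minimum somewhere contribute to roots; other lines are dominated. Here the surviving (envelope) indices are i = 2, i = 1, i = 0.
Intersections between consecutive envelope lines give the roots: for adjacent envelope indices i < j the intersection is x = (a_i − a_j) / (j − i). Reading off the sorted break points: {-6, 2}.
Verification: at each break x_0, at least two indices attain the minimum of min_i(a_i + i · x_0).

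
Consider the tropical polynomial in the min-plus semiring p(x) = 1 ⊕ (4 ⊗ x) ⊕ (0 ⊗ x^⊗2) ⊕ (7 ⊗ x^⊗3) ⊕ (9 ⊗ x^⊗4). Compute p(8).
p(8) = 1

A tropical monomial a ⊗ x^⊗i evaluates to a + i · x. Evaluating each term at x = 8:
  Term 0 contributes 1 + 0 · 8 = 1
  Term 1 contributes 4 + 1 · 8 = 12
  Term 2 contributes 0 + 2 · 8 = 16
  Term 3 contributes 7 + 3 · 8 = 31
  Term 4 contributes 9 + 4 · 8 = 41
p(8) = ⊕ of these = min[1, 12, 16, 31, 41] = 1.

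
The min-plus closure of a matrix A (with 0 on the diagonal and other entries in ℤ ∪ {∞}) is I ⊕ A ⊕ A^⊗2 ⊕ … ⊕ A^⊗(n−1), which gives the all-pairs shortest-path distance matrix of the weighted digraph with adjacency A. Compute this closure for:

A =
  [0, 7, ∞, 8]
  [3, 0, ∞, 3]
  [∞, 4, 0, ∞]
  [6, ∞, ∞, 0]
Closure =
  [0, 7, ∞, 8]
  [3, 0, ∞, 3]
  [7, 4, 0, 7]
  [6, 13, ∞, 0]

This is the Floyd-Warshall all-pairs shortest-path computation. For each intermediate vertex k = 0, 1, …, 3, update dist[i][j] ← min(dist[i][j], dist[i][k] + dist[k][j]). The final matrix gives, for each (i, j), the minimum total weight of any directed path from i to j (possibly empty when i = j).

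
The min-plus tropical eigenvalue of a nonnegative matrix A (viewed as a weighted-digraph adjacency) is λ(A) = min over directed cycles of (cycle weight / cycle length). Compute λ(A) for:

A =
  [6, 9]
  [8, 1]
λ(A) = 1

Enumerate directed cycles and compute their means (weight / length). Sample:
  cycle 0 → 0: weight = 6, length = 1, mean = 6/1 ≈ 6.000
  cycle 1 → 1: weight = 1, length = 1, mean = 1/1 ≈ 1.000
  cycle 0 → 1 → 0: weight = 17, length = 2, mean = 17/2 ≈ 8.500
  cycle 1 → 0 → 1: weight = 17, length = 2, mean = 17/2 ≈ 8.500
Minimum mean = 1.000, attained e.g. along the cycle 1 → 1 with weight 1 and length 1. So λ(A) = 1/1 = 1.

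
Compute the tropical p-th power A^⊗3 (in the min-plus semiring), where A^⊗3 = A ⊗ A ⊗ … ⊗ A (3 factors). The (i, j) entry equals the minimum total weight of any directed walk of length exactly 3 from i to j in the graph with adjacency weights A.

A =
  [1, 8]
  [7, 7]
A^⊗3 =
  [3, 10]
  [9, 16]

Each entry (A^⊗3)_ij equals the minimum over all length-3 walks i = v_0 → v_1 → … → v_3 = j of Σ_t A[v_t][v_{t+1}]. For example, for (i, j) = (0, 1) we minimise over 4 possible intermediate vertex sequences; the minimum is 10, attained along the walk 0 → 0 → 0 → 1.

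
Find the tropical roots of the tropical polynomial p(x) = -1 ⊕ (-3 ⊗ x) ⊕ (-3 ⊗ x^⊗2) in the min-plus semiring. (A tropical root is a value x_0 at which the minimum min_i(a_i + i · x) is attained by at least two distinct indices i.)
Roots: {0, 2}

Each tropical root is a break point of the lower envelope of the lines y = a_i + i · x (there are 3 lines, with slopes 0, 1, ..., 2). Only the lines that attain the minimum somewhere contribute to roots; other lines are dominated. Here the surviving (envelope) indices are i = 2, i = 1, i = 0.
Intersections between consecutive envelope lines give the roots: for adjacent envelope indices i < j the intersection is x = (a_i − a_j) / (j − i). Reading off the sorted break points: {0, 2}.
Verification: at each break x_0, at least two indices attain the minimum of min_i(a_i + i · x_0).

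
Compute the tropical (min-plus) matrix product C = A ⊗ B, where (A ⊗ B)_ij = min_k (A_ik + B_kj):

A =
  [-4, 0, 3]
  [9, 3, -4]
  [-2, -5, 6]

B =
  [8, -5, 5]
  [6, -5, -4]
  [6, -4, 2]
A ⊗ B =
  [4, -9, -4]
  [2, -8, -2]
  [1, -10, -9]

Apply the min-plus product entry-by-entry:
  C[0][0] = min over k of (A[0][0] + B[0][0] = -4 + 8 = 4, A[0][1] + B[1][0] = 0 + 6 = 6, A[0][2] + B[2][0] = 3 + 6 = 9) = 4 (attained at k = 0)
  C[0][1] = min over k of (A[0][0] + B[0][1] = -4 + -5 = -9, A[0][1] + B[1][1] = 0 + -5 = -5, A[0][2] + B[2][1] = 3 + -4 = -1) = -9 (attained at k = 0)
  C[0][2] = min over k of (A[0][0] + B[0][2] = -4 + 5 = 1, A[0][1] + B[1][2] = 0 + -4 = -4, A[0][2] + B[2][2] = 3 + 2 = 5) = -4 (attained at k = 1)
  C[1][0] = min over k of (A[1][0] + B[0][0] = 9 + 8 = 17, A[1][1] + B[1][0] = 3 + 6 = 9, A[1][2] + B[2][0] = -4 + 6 = 2) = 2 (attained at k = 2)
  C[1][1] = min over k of (A[1][0] + B[0][1] = 9 + -5 = 4, A[1][1] + B[1][1] = 3 + -5 = -2, A[1][2] + B[2][1] = -4 + -4 = -8) = -8 (attained at k = 2)
  C[1][2] = min over k of (A[1][0] + B[0][2] = 9 + 5 = 14, A[1][1] + B[1][2] = 3 + -4 = -1, A[1][2] + B[2][2] = -4 + 2 = -2) = -2 (attained at k = 2)
  C[2][0] = min over k of (A[2][0] + B[0][0] = -2 + 8 = 6, A[2][1] + B[1][0] = -5 + 6 = 1, A[2][2] + B[2][0] = 6 + 6 = 12) = 1 (attained at k = 1)
  C[2][1] = min over k of (A[2][0] + B[0][1] = -2 + -5 = -7, A[2][1] + B[1][1] = -5 + -5 = -10, A[2][2] + B[2][1] = 6 + -4 = 2) = -10 (attained at k = 1)
  C[2][2] = min over k of (A[2][0] + B[0][2] = -2 + 5 = 3, A[2][1] + B[1][2] = -5 + -4 = -9, A[2][2] + B[2][2] = 6 + 2 = 8) = -9 (attained at k = 1)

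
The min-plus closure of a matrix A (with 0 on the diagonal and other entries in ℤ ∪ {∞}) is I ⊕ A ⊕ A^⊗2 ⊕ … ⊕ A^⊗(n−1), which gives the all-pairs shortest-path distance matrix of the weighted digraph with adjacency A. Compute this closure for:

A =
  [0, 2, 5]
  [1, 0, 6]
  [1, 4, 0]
Closure =
  [0, 2, 5]
  [1, 0, 6]
  [1, 3, 0]

This is the Floyd-Warshall all-pairs shortest-path computation. For each intermediate vertex k = 0, 1, …, 2, update dist[i][j] ← min(dist[i][j], dist[i][k] + dist[k][j]). The final matrix gives, for each (i, j), the minimum total weight of any directed path from i to j (possibly empty when i = j).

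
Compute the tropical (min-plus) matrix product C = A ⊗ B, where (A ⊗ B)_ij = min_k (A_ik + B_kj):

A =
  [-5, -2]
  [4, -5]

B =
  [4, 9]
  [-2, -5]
A ⊗ B =
  [-4, -7]
  [-7, -10]

Apply the min-plus product entry-by-entry:
  C[0][0] = min over k of (A[0][0] + B[0][0] = -5 + 4 = -1, A[0][1] + B[1][0] = -2 + -2 = -4) = -4 (attained at k = 1)
  C[0][1] = min over k of (A[0][0] + B[0][1] = -5 + 9 = 4, A[0][1] + B[1][1] = -2 + -5 = -7) = -7 (attained at k = 1)
  C[1][0] = min over k of (A[1][0] + B[0][0] = 4 + 4 = 8, A[1][1] + B[1][0] = -5 + -2 = -7) = -7 (attained at k = 1)
  C[1][1] = min over k of (A[1][0] + B[0][1] = 4 + 9 = 13, A[1][1] + B[1][1] = -5 + -5 = -10) = -10 (attained at k = 1)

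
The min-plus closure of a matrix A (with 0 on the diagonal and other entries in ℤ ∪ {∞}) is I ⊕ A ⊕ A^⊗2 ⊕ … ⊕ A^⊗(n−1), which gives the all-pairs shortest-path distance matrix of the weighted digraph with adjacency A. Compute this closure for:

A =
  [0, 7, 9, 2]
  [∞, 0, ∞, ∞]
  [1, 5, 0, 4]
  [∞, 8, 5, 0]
Closure =
  [0, 7, 7, 2]
  [∞, 0, ∞, ∞]
  [1, 5, 0, 3]
  [6, 8, 5, 0]

This is the Floyd-Warshall all-pairs shortest-path computation. For each intermediate vertex k = 0, 1, …, 3, update dist[i][j] ← min(dist[i][j], dist[i][k] + dist[k][j]). The final matrix gives, for each (i, j), the minimum total weight of any directed path from i to j (possibly empty when i = j).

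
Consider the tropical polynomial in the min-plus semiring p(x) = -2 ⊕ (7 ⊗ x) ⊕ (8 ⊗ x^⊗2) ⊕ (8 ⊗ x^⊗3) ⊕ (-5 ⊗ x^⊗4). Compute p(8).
p(8) = -2

A tropical monomial a ⊗ x^⊗i evaluates to a + i · x. Evaluating each term at x = 8:
  Term 0 contributes -2 + 0 · 8 = -2
  Term 1 contributes 7 + 1 · 8 = 15
  Term 2 contributes 8 + 2 · 8 = 24
  Term 3 contributes 8 + 3 · 8 = 32
  Term 4 contributes -5 + 4 · 8 = 27
p(8) = ⊕ of these = min[-2, 15, 24, 32, 27] = -2.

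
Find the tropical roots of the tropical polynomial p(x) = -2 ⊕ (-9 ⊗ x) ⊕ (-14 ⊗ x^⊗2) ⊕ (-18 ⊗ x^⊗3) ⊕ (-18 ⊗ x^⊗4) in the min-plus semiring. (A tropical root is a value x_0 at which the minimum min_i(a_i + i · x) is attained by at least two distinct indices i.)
Roots: {0, 4, 5, 7}

Each tropical root is a break point of the lower envelope of the lines y = a_i + i · x (there are 5 lines, with slopes 0, 1, ..., 4). Only the lines that attain the minimum somewhere contribute to roots; other lines are dominated. Here the surviving (envelope) indices are i = 4, i = 3, i = 2, i = 1, i = 0.
Intersections between consecutive envelope lines give the roots: for adjacent envelope indices i < j the intersection is x = (a_i − a_j) / (j − i). Reading off the sorted break points: {0, 4, 5, 7}.
Verification: at each break x_0, at least two indices attain the minimum of min_i(a_i + i · x_0).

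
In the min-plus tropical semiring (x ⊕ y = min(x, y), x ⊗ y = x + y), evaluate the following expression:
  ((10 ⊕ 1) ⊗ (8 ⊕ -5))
((10 ⊕ 1) ⊗ (8 ⊕ -5)) = -4

Expand innermost to outermost. Recall ⊕ takes the minimum of its arguments and ⊗ takes their sum. Working out the expression ((10 ⊕ 1) ⊗ (8 ⊕ -5)) gives -4.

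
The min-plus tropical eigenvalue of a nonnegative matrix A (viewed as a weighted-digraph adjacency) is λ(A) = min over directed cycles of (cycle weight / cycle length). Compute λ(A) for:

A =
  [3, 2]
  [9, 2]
λ(A) = 2

Enumerate directed cycles and compute their means (weight / length). Sample:
  cycle 0 → 0: weight = 3, length = 1, mean = 3/1 ≈ 3.000
  cycle 1 → 1: weight = 2, length = 1, mean = 2/1 ≈ 2.000
  cycle 0 → 1 → 0: weight = 11, length = 2, mean = 11/2 ≈ 5.500
  cycle 1 → 0 → 1: weight = 11, length = 2, mean = 11/2 ≈ 5.500
Minimum mean = 2.000, attained e.g. along the cycle 1 → 1 with weight 2 and length 1. So λ(A) = 2/1 = 2.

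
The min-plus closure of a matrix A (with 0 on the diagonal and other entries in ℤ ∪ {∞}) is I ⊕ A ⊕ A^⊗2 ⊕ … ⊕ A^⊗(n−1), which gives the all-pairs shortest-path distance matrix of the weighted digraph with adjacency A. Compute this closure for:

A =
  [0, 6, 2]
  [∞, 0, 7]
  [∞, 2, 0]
Closure =
  [0, 4, 2]
  [∞, 0, 7]
  [∞, 2, 0]

This is the Floyd-Warshall all-pairs shortest-path computation. For each intermediate vertex k = 0, 1, …, 2, update dist[i][j] ← min(dist[i][j], dist[i][k] + dist[k][j]). The final matrix gives, for each (i, j), the minimum total weight of any directed path from i to j (possibly empty when i = j).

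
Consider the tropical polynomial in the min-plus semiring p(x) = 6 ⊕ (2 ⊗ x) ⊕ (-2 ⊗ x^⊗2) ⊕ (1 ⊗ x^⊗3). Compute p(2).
p(2) = 2

A tropical monomial a ⊗ x^⊗i evaluates to a + i · x. Evaluating each term at x = 2:
  Term 0 contributes 6 + 0 · 2 = 6
  Term 1 contributes 2 + 1 · 2 = 4
  Term 2 contributes -2 + 2 · 2 = 2
  Term 3 contributes 1 + 3 · 2 = 7
p(2) = ⊕ of these = min[6, 4, 2, 7] = 2.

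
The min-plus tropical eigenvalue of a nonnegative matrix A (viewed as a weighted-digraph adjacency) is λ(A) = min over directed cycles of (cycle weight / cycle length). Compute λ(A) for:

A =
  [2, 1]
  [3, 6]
λ(A) = 2

Enumerate directed cycles and compute their means (weight / length). Sample:
  cycle 0 → 0: weight = 2, length = 1, mean = 2/1 ≈ 2.000
  cycle 1 → 1: weight = 6, length = 1, mean = 6/1 ≈ 6.000
  cycle 0 → 1 → 0: weight = 4, length = 2, mean = 4/2 ≈ 2.000
  cycle 1 → 0 → 1: weight = 4, length = 2, mean = 4/2 ≈ 2.000
Minimum mean = 2.000, attained e.g. along the cycle 0 → 0 with weight 2 and length 1. So λ(A) = 2/1 = 2.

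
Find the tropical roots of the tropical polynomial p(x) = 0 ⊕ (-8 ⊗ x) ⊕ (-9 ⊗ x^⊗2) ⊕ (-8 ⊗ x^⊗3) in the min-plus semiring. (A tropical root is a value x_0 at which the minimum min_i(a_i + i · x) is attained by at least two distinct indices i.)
Roots: {-1, 1, 8}

Each tropical root is a break point of the lower envelope of the lines y = a_i + i · x (there are 4 lines, with slopes 0, 1, ..., 3). Only the lines that attain the minimum somewhere contribute to roots; other lines are dominated. Here the surviving (envelope) indices are i = 3, i = 2, i = 1, i = 0.
Intersections between consecutive envelope lines give the roots: for adjacent envelope indices i < j the intersection is x = (a_i − a_j) / (j − i). Reading off the sorted break points: {-1, 1, 8}.
Verification: at each break x_0, at least two indices attain the minimum of min_i(a_i + i · x_0).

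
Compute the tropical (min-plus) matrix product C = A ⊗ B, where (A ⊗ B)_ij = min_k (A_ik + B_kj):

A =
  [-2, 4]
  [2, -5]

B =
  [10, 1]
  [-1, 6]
A ⊗ B =
  [3, -1]
  [-6, 1]

Apply the min-plus product entry-by-entry:
  C[0][0] = min over k of (A[0][0] + B[0][0] = -2 + 10 = 8, A[0][1] + B[1][0] = 4 + -1 = 3) = 3 (attained at k = 1)
  C[0][1] = min over k of (A[0][0] + B[0][1] = -2 + 1 = -1, A[0][1] + B[1][1] = 4 + 6 = 10) = -1 (attained at k = 0)
  C[1][0] = min over k of (A[1][0] + B[0][0] = 2 + 10 = 12, A[1][1] + B[1][0] = -5 + -1 = -6) = -6 (attained at k = 1)
  C[1][1] = min over k of (A[1][0] + B[0][1] = 2 + 1 = 3, A[1][1] + B[1][1] = -5 + 6 = 1) = 1 (attained at k = 1)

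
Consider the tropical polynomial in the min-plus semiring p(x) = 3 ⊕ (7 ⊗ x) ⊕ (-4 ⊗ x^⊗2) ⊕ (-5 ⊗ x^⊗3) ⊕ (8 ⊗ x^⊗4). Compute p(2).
p(2) = 0

A tropical monomial a ⊗ x^⊗i evaluates to a + i · x. Evaluating each term at x = 2:
  Term 0 contributes 3 + 0 · 2 = 3
  Term 1 contributes 7 + 1 · 2 = 9
  Term 2 contributes -4 + 2 · 2 = 0
  Term 3 contributes -5 + 3 · 2 = 1
  Term 4 contributes 8 + 4 · 2 = 16
p(2) = ⊕ of these = min[3, 9, 0, 1, 16] = 0.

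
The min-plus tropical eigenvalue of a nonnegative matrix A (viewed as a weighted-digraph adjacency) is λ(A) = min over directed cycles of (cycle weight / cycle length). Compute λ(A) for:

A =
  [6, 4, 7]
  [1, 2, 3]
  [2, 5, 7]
λ(A) = 2

Enumerate directed cycles and compute their means (weight / length). Sample:
  cycle 0 → 0: weight = 6, length = 1, mean = 6/1 ≈ 6.000
  cycle 1 → 1: weight = 2, length = 1, mean = 2/1 ≈ 2.000
  cycle 2 → 2: weight = 7, length = 1, mean = 7/1 ≈ 7.000
  cycle 0 → 1 → 0: weight = 5, length = 2, mean = 5/2 ≈ 2.500
  cycle 0 → 2 → 0: weight = 9, length = 2, mean = 9/2 ≈ 4.500
  cycle 1 → 0 → 1: weight = 5, length = 2, mean = 5/2 ≈ 2.500
Minimum mean = 2.000, attained e.g. along the cycle 1 → 1 with weight 2 and length 1. So λ(A) = 2/1 = 2.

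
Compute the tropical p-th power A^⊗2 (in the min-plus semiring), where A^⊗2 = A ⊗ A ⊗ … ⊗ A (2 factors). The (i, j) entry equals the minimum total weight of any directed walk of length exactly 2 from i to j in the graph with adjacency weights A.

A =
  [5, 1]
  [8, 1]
A^⊗2 =
  [9, 2]
  [9, 2]

Each entry (A^⊗2)_ij equals the minimum over all length-2 walks i = v_0 → v_1 → … → v_2 = j of Σ_t A[v_t][v_{t+1}]. For example, for (i, j) = (0, 1) we minimise over 2 possible intermediate vertex sequences; the minimum is 2, attained along the walk 0 → 1 → 1.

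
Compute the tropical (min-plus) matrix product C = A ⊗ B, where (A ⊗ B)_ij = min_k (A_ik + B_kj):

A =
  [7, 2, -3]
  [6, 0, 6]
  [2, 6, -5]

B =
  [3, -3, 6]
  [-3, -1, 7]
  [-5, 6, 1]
A ⊗ B =
  [-8, 1, -2]
  [-3, -1, 7]
  [-10, -1, -4]

Apply the min-plus product entry-by-entry:
  C[0][0] = min over k of (A[0][0] + B[0][0] = 7 + 3 = 10, A[0][1] + B[1][0] = 2 + -3 = -1, A[0][2] + B[2][0] = -3 + -5 = -8) = -8 (attained at k = 2)
  C[0][1] = min over k of (A[0][0] + B[0][1] = 7 + -3 = 4, A[0][1] + B[1][1] = 2 + -1 = 1, A[0][2] + B[2][1] = -3 + 6 = 3) = 1 (attained at k = 1)
  C[0][2] = min over k of (A[0][0] + B[0][2] = 7 + 6 = 13, A[0][1] + B[1][2] = 2 + 7 = 9, A[0][2] + B[2][2] = -3 + 1 = -2) = -2 (attained at k = 2)
  C[1][0] = min over k of (A[1][0] + B[0][0] = 6 + 3 = 9, A[1][1] + B[1][0] = 0 + -3 = -3, A[1][2] + B[2][0] = 6 + -5 = 1) = -3 (attained at k = 1)
  C[1][1] = min over k of (A[1][0] + B[0][1] = 6 + -3 = 3, A[1][1] + B[1][1] = 0 + -1 = -1, A[1][2] + B[2][1] = 6 + 6 = 12) = -1 (attained at k = 1)
  C[1][2] = min over k of (A[1][0] + B[0][2] = 6 + 6 = 12, A[1][1] + B[1][2] = 0 + 7 = 7, A[1][2] + B[2][2] = 6 + 1 = 7) = 7 (attained at k = 1)
  C[2][0] = min over k of (A[2][0] + B[0][0] = 2 + 3 = 5, A[2][1] + B[1][0] = 6 + -3 = 3, A[2][2] + B[2][0] = -5 + -5 = -10) = -10 (attained at k = 2)
  C[2][1] = min over k of (A[2][0] + B[0][1] = 2 + -3 = -1, A[2][1] + B[1][1] = 6 + -1 = 5, A[2][2] + B[2][1] = -5 + 6 = 1) = -1 (attained at k = 0)
  C[2][2] = min over k of (A[2][0] + B[0][2] = 2 + 6 = 8, A[2][1] + B[1][2] = 6 + 7 = 13, A[2][2] + B[2][2] = -5 + 1 = -4) = -4 (attained at k = 2)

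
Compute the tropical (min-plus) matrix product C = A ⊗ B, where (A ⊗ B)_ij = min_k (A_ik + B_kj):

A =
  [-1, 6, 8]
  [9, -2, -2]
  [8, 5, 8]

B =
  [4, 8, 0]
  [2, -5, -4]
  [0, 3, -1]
A ⊗ B =
  [3, 1, -1]
  [-2, -7, -6]
  [7, 0, 1]

Apply the min-plus product entry-by-entry:
  C[0][0] = min over k of (A[0][0] + B[0][0] = -1 + 4 = 3, A[0][1] + B[1][0] = 6 + 2 = 8, A[0][2] + B[2][0] = 8 + 0 = 8) = 3 (attained at k = 0)
  C[0][1] = min over k of (A[0][0] + B[0][1] = -1 + 8 = 7, A[0][1] + B[1][1] = 6 + -5 = 1, A[0][2] + B[2][1] = 8 + 3 = 11) = 1 (attained at k = 1)
  C[0][2] = min over k of (A[0][0] + B[0][2] = -1 + 0 = -1, A[0][1] + B[1][2] = 6 + -4 = 2, A[0][2] + B[2][2] = 8 + -1 = 7) = -1 (attained at k = 0)
  C[1][0] = min over k of (A[1][0] + B[0][0] = 9 + 4 = 13, A[1][1] + B[1][0] = -2 + 2 = 0, A[1][2] + B[2][0] = -2 + 0 = -2) = -2 (attained at k = 2)
  C[1][1] = min over k of (A[1][0] + B[0][1] = 9 + 8 = 17, A[1][1] + B[1][1] = -2 + -5 = -7, A[1][2] + B[2][1] = -2 + 3 = 1) = -7 (attained at k = 1)
  C[1][2] = min over k of (A[1][0] + B[0][2] = 9 + 0 = 9, A[1][1] + B[1][2] = -2 + -4 = -6, A[1][2] + B[2][2] = -2 + -1 = -3) = -6 (attained at k = 1)
  C[2][0] = min over k of (A[2][0] + B[0][0] = 8 + 4 = 12, A[2][1] + B[1][0] = 5 + 2 = 7, A[2][2] + B[2][0] = 8 + 0 = 8) = 7 (attained at k = 1)
  C[2][1] = min over k of (A[2][0] + B[0][1] = 8 + 8 = 16, A[2][1] + B[1][1] = 5 + -5 = 0, A[2][2] + B[2][1] = 8 + 3 = 11) = 0 (attained at k = 1)
  C[2][2] = min over k of (A[2][0] + B[0][2] = 8 + 0 = 8, A[2][1] + B[1][2] = 5 + -4 = 1, A[2][2] + B[2][2] = 8 + -1 = 7) = 1 (attained at k = 1)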